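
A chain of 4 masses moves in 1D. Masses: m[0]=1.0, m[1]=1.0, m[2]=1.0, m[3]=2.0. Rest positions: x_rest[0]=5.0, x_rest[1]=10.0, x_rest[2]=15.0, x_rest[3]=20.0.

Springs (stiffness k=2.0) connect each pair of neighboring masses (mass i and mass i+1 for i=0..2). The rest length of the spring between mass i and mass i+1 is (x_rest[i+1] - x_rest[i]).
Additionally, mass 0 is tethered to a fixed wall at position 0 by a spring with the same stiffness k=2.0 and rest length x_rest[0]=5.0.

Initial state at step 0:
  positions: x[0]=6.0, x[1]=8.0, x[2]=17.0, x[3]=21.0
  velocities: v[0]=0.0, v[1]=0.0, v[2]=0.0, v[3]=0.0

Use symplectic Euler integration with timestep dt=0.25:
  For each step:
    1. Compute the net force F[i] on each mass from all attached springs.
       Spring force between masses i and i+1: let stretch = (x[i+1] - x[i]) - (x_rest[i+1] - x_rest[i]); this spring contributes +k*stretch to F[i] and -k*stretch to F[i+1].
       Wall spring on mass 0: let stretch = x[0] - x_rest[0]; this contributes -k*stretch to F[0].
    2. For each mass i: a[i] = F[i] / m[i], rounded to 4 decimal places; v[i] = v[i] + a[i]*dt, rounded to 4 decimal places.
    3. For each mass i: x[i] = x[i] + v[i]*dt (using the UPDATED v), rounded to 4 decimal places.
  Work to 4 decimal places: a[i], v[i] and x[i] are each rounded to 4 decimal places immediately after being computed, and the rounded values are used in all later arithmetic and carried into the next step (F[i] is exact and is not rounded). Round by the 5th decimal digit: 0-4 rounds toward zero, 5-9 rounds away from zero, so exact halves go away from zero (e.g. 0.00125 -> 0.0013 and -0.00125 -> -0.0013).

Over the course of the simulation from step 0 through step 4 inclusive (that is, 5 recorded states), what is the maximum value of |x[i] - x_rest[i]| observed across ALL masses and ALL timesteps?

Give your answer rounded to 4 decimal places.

Step 0: x=[6.0000 8.0000 17.0000 21.0000] v=[0.0000 0.0000 0.0000 0.0000]
Step 1: x=[5.5000 8.8750 16.3750 21.0625] v=[-2.0000 3.5000 -2.5000 0.2500]
Step 2: x=[4.7344 10.2656 15.3984 21.1445] v=[-3.0625 5.5625 -3.9063 0.3281]
Step 3: x=[4.0684 11.6064 14.4985 21.1799] v=[-2.6641 5.3633 -3.5997 0.1416]
Step 4: x=[3.8361 12.3665 14.0722 21.1102] v=[-0.9293 3.0404 -1.7051 -0.2788]
Max displacement = 2.3665

Answer: 2.3665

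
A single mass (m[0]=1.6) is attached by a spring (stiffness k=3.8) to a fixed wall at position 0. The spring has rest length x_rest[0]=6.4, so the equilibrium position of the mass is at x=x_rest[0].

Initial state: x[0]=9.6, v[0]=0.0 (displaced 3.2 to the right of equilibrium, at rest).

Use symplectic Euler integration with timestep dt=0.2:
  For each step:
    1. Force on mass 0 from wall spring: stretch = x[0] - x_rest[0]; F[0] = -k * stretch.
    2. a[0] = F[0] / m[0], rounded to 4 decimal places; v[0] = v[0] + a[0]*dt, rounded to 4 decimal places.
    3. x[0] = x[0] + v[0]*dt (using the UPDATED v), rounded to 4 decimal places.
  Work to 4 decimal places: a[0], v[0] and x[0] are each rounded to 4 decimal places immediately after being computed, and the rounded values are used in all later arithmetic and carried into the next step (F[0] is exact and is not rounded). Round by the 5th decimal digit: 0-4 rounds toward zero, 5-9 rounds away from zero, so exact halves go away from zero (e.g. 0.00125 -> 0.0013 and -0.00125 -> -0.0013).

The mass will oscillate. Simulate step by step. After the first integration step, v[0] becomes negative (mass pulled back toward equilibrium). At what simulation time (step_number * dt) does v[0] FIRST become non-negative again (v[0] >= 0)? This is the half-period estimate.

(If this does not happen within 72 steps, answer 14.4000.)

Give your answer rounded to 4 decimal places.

Answer: 2.2000

Derivation:
Step 0: x=[9.6000] v=[0.0000]
Step 1: x=[9.2960] v=[-1.5200]
Step 2: x=[8.7169] v=[-2.8956]
Step 3: x=[7.9177] v=[-3.9961]
Step 4: x=[6.9743] v=[-4.7170]
Step 5: x=[5.9763] v=[-4.9898]
Step 6: x=[5.0186] v=[-4.7885]
Step 7: x=[4.1921] v=[-4.1323]
Step 8: x=[3.5754] v=[-3.0835]
Step 9: x=[3.2270] v=[-1.7418]
Step 10: x=[3.1801] v=[-0.2346]
Step 11: x=[3.4391] v=[1.2949]
First v>=0 after going negative at step 11, time=2.2000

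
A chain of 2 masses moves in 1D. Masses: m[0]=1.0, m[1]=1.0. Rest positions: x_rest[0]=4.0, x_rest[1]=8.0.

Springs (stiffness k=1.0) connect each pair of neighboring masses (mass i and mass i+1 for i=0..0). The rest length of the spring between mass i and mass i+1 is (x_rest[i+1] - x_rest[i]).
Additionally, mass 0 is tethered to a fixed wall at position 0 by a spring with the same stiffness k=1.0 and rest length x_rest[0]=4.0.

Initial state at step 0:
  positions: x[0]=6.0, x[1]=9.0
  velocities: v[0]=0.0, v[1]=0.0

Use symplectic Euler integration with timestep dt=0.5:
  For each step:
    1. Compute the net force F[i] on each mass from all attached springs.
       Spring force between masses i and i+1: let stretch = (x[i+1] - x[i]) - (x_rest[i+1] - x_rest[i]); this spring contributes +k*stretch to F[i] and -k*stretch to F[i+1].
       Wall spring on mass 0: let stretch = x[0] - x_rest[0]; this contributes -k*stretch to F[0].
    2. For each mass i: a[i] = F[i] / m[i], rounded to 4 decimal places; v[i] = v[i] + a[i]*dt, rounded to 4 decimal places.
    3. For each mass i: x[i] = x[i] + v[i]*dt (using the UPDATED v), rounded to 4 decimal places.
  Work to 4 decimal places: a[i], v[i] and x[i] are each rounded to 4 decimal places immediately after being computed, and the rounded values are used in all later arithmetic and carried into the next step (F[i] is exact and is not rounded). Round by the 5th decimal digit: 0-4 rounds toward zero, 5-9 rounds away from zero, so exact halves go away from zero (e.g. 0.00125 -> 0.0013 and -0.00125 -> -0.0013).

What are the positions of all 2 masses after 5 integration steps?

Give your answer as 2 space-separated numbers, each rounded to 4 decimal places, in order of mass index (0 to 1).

Step 0: x=[6.0000 9.0000] v=[0.0000 0.0000]
Step 1: x=[5.2500 9.2500] v=[-1.5000 0.5000]
Step 2: x=[4.1875 9.5000] v=[-2.1250 0.5000]
Step 3: x=[3.4063 9.4219] v=[-1.5625 -0.1563]
Step 4: x=[3.2774 8.8399] v=[-0.2579 -1.1641]
Step 5: x=[3.7198 7.8672] v=[0.8847 -1.9454]

Answer: 3.7198 7.8672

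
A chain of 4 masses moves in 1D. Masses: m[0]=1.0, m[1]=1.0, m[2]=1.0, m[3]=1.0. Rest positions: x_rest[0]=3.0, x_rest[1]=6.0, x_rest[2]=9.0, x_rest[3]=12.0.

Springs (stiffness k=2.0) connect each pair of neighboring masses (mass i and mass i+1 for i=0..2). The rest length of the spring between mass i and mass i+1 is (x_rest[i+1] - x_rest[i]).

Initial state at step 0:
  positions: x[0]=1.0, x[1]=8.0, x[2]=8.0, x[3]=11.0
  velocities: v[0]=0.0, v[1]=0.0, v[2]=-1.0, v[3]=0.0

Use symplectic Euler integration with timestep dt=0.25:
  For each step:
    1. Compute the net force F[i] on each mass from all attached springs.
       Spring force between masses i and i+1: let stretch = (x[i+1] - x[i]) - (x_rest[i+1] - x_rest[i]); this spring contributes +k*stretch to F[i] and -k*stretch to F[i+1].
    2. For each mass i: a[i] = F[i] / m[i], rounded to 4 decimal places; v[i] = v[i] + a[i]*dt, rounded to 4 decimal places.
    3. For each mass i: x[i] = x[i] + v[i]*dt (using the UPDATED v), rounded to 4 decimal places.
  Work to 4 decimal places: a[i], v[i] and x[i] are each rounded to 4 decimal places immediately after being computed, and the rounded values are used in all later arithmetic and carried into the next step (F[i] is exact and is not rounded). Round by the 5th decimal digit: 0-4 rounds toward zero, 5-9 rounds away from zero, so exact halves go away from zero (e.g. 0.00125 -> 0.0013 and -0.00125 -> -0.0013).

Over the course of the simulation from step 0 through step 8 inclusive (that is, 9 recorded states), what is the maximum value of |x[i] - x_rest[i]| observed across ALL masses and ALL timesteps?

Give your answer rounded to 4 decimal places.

Step 0: x=[1.0000 8.0000 8.0000 11.0000] v=[0.0000 0.0000 -1.0000 0.0000]
Step 1: x=[1.5000 7.1250 8.1250 11.0000] v=[2.0000 -3.5000 0.5000 0.0000]
Step 2: x=[2.3281 5.6719 8.4844 11.0156] v=[3.3125 -5.8125 1.4375 0.0625]
Step 3: x=[3.1992 4.1524 8.8086 11.0898] v=[3.4844 -6.0782 1.2969 0.2969]
Step 4: x=[3.8145 3.0957 8.8360 11.2539] v=[2.4610 -4.2267 0.1094 0.6563]
Step 5: x=[3.9649 2.8464 8.4481 11.4908] v=[0.6016 -0.9972 -1.5518 0.9474]
Step 6: x=[3.6005 3.4371 7.7403 11.7223] v=[-1.4577 2.3629 -2.8313 0.9261]
Step 7: x=[2.8407 4.5862 6.9923 11.8311] v=[-3.0394 4.5962 -2.9919 0.4351]
Step 8: x=[1.9240 5.8178 6.5484 11.7100] v=[-3.6667 4.9265 -1.7756 -0.4843]
Max displacement = 3.1536

Answer: 3.1536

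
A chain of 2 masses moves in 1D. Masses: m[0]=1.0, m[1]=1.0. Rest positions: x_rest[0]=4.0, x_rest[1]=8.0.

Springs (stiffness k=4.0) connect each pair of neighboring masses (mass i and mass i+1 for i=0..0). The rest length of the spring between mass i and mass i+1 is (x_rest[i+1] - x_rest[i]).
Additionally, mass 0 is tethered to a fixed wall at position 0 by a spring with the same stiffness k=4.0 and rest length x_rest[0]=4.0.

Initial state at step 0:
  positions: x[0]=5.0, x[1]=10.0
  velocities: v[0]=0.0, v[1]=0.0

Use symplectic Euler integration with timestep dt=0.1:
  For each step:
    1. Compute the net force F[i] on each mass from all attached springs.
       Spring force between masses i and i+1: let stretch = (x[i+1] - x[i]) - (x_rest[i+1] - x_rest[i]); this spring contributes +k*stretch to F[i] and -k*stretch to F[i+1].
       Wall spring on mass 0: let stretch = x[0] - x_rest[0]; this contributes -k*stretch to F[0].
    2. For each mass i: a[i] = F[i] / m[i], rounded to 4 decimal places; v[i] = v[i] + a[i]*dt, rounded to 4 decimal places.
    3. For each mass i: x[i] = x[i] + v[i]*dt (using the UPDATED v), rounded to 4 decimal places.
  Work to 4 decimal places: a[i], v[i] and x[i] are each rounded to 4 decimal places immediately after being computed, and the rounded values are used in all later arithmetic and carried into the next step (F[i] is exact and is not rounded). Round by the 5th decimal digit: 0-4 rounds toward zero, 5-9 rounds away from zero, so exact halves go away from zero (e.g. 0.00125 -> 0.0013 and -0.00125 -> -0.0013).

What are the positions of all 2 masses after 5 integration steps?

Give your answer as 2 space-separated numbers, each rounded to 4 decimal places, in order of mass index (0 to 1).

Step 0: x=[5.0000 10.0000] v=[0.0000 0.0000]
Step 1: x=[5.0000 9.9600] v=[0.0000 -0.4000]
Step 2: x=[4.9984 9.8816] v=[-0.0160 -0.7840]
Step 3: x=[4.9922 9.7679] v=[-0.0621 -1.1373]
Step 4: x=[4.9773 9.6231] v=[-0.1487 -1.4476]
Step 5: x=[4.9492 9.4525] v=[-0.2813 -1.7059]

Answer: 4.9492 9.4525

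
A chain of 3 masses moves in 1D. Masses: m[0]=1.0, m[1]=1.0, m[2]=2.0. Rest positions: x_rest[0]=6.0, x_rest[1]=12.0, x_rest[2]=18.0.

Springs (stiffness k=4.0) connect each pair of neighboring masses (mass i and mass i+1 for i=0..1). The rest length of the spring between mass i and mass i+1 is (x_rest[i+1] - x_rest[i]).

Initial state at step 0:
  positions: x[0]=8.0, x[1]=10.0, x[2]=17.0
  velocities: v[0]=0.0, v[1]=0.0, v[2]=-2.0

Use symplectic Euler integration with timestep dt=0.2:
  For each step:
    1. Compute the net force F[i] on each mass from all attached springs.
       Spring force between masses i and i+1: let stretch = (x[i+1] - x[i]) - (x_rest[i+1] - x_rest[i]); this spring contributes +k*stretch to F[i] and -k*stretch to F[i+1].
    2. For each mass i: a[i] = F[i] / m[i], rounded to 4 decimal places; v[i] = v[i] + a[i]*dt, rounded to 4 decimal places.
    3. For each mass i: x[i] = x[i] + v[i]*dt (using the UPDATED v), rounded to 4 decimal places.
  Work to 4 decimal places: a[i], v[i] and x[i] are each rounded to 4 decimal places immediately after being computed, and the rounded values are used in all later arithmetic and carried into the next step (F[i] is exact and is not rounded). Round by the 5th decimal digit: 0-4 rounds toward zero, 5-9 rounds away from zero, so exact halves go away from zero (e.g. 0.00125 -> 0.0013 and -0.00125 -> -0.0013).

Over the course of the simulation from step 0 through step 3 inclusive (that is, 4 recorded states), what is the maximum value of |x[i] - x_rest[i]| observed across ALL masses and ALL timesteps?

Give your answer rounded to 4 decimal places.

Answer: 2.2430

Derivation:
Step 0: x=[8.0000 10.0000 17.0000] v=[0.0000 0.0000 -2.0000]
Step 1: x=[7.3600 10.8000 16.5200] v=[-3.2000 4.0000 -2.4000]
Step 2: x=[6.3104 11.9648 16.0624] v=[-5.2480 5.8240 -2.2880]
Step 3: x=[5.2055 12.8805 15.7570] v=[-5.5245 4.5786 -1.5270]
Max displacement = 2.2430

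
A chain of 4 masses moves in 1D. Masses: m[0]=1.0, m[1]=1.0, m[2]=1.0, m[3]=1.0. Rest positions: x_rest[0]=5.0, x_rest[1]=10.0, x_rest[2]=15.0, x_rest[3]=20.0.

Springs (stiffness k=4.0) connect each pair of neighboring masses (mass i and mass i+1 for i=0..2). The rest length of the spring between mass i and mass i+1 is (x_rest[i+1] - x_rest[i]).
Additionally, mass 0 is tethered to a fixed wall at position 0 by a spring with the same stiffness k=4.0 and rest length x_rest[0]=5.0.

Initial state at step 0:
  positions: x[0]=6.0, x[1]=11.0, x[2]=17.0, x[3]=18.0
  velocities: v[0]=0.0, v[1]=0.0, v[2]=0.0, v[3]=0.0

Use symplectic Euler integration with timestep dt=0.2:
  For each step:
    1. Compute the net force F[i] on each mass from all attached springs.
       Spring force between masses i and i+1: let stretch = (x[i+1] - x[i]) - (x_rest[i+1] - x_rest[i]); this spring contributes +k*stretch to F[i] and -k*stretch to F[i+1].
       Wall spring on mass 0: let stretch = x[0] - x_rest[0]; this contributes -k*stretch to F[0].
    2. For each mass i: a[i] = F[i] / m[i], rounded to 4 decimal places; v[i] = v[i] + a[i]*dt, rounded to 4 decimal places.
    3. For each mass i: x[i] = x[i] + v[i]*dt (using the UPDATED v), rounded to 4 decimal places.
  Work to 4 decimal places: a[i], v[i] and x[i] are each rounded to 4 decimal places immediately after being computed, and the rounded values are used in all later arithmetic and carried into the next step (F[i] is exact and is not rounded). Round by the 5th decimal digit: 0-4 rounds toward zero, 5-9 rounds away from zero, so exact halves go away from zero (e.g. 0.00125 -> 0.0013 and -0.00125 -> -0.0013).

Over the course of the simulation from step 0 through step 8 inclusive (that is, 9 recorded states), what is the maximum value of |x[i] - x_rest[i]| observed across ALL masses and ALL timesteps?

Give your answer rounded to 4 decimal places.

Step 0: x=[6.0000 11.0000 17.0000 18.0000] v=[0.0000 0.0000 0.0000 0.0000]
Step 1: x=[5.8400 11.1600 16.2000 18.6400] v=[-0.8000 0.8000 -4.0000 3.2000]
Step 2: x=[5.5968 11.2752 14.9840 19.6896] v=[-1.2160 0.5760 -6.0800 5.2480]
Step 3: x=[5.3667 11.0753 13.9275 20.7863] v=[-1.1507 -0.9997 -5.2826 5.4835]
Step 4: x=[5.1913 10.4183 13.5120 21.5856] v=[-0.8772 -3.2848 -2.0773 3.9965]
Step 5: x=[5.0216 9.4200 13.8933 21.8931] v=[-0.8486 -4.9914 1.9066 1.5376]
Step 6: x=[4.7522 8.4337 14.8389 21.7207] v=[-1.3472 -4.9315 4.7278 -0.8622]
Step 7: x=[4.3114 7.8832 15.8607 21.2472] v=[-2.2038 -2.7525 5.1091 -2.3676]
Step 8: x=[3.7523 8.0376 16.4680 20.7118] v=[-2.7955 0.7721 3.0363 -2.6768]
Max displacement = 2.1168

Answer: 2.1168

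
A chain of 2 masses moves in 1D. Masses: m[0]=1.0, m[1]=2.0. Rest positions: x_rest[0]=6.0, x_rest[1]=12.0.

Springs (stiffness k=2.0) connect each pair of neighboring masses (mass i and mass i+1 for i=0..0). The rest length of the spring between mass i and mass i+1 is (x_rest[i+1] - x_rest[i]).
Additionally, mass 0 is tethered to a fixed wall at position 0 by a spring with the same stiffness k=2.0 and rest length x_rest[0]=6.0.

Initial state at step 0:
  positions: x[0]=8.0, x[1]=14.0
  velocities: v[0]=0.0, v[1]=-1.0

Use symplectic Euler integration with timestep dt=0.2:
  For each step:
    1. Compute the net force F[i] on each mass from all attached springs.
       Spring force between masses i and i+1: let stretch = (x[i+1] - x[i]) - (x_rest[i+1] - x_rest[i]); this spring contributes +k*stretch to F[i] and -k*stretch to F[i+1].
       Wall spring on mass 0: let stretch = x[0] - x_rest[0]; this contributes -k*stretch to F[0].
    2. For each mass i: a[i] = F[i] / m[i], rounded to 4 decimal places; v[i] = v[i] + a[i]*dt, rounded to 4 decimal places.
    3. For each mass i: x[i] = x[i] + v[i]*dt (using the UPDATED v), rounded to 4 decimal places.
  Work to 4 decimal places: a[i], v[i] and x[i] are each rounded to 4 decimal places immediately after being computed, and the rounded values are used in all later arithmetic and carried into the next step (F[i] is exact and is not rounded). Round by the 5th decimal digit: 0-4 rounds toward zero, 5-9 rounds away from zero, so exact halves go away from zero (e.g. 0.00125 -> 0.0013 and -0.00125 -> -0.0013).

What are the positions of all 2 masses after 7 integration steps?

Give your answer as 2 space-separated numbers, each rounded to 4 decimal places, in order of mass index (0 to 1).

Answer: 5.3489 12.3717

Derivation:
Step 0: x=[8.0000 14.0000] v=[0.0000 -1.0000]
Step 1: x=[7.8400 13.8000] v=[-0.8000 -1.0000]
Step 2: x=[7.5296 13.6016] v=[-1.5520 -0.9920]
Step 3: x=[7.1026 13.4003] v=[-2.1350 -1.0064]
Step 4: x=[6.6112 13.1871] v=[-2.4570 -1.0659]
Step 5: x=[6.1170 12.9509] v=[-2.4711 -1.1811]
Step 6: x=[5.6801 12.6813] v=[-2.1843 -1.3479]
Step 7: x=[5.3489 12.3717] v=[-1.6559 -1.5481]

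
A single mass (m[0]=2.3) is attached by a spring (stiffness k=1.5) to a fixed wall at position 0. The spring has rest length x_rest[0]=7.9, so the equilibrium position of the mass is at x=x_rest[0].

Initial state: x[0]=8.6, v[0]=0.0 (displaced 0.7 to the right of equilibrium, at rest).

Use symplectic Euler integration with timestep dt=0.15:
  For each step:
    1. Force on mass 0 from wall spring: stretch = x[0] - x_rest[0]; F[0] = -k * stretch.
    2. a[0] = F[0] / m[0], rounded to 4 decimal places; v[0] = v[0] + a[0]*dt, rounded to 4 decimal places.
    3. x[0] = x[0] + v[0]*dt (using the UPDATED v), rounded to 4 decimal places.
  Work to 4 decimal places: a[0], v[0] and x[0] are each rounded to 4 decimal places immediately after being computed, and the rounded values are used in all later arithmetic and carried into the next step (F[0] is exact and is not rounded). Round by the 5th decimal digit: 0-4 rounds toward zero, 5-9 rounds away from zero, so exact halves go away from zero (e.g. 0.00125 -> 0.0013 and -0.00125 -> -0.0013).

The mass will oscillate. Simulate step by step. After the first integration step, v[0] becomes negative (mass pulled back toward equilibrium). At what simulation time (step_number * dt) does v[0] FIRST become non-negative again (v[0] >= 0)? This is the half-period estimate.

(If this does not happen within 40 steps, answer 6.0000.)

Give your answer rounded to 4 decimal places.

Answer: 3.9000

Derivation:
Step 0: x=[8.6000] v=[0.0000]
Step 1: x=[8.5897] v=[-0.0685]
Step 2: x=[8.5693] v=[-0.1360]
Step 3: x=[8.5391] v=[-0.2015]
Step 4: x=[8.4995] v=[-0.2640]
Step 5: x=[8.4511] v=[-0.3227]
Step 6: x=[8.3946] v=[-0.3766]
Step 7: x=[8.3309] v=[-0.4250]
Step 8: x=[8.2608] v=[-0.4672]
Step 9: x=[8.1854] v=[-0.5025]
Step 10: x=[8.1058] v=[-0.5304]
Step 11: x=[8.0232] v=[-0.5505]
Step 12: x=[7.9388] v=[-0.5625]
Step 13: x=[7.8539] v=[-0.5663]
Step 14: x=[7.7696] v=[-0.5618]
Step 15: x=[7.6872] v=[-0.5491]
Step 16: x=[7.6080] v=[-0.5283]
Step 17: x=[7.5330] v=[-0.4997]
Step 18: x=[7.4634] v=[-0.4638]
Step 19: x=[7.4002] v=[-0.4211]
Step 20: x=[7.3444] v=[-0.3722]
Step 21: x=[7.2967] v=[-0.3179]
Step 22: x=[7.2579] v=[-0.2589]
Step 23: x=[7.2285] v=[-0.1961]
Step 24: x=[7.2089] v=[-0.1304]
Step 25: x=[7.1995] v=[-0.0628]
Step 26: x=[7.2004] v=[0.0057]
First v>=0 after going negative at step 26, time=3.9000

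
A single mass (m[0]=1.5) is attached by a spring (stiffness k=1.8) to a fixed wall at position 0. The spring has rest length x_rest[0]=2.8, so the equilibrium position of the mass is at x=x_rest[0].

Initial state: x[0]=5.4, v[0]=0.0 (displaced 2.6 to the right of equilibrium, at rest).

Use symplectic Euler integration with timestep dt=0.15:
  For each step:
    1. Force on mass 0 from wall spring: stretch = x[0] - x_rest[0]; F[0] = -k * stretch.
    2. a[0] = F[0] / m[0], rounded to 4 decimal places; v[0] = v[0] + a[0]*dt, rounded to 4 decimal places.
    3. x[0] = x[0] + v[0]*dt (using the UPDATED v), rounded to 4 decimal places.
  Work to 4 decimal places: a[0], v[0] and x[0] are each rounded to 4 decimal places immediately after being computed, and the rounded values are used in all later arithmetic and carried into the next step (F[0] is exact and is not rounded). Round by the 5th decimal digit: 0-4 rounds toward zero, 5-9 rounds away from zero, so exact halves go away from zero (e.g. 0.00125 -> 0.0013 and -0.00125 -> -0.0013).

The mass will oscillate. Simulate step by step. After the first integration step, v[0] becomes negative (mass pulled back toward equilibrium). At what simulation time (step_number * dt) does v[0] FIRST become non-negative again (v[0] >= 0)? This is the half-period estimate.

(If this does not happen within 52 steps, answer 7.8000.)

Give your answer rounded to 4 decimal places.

Answer: 3.0000

Derivation:
Step 0: x=[5.4000] v=[0.0000]
Step 1: x=[5.3298] v=[-0.4680]
Step 2: x=[5.1913] v=[-0.9234]
Step 3: x=[4.9882] v=[-1.3538]
Step 4: x=[4.7260] v=[-1.7477]
Step 5: x=[4.4118] v=[-2.0944]
Step 6: x=[4.0541] v=[-2.3845]
Step 7: x=[3.6626] v=[-2.6102]
Step 8: x=[3.2478] v=[-2.7655]
Step 9: x=[2.8209] v=[-2.8461]
Step 10: x=[2.3934] v=[-2.8499]
Step 11: x=[1.9769] v=[-2.7767]
Step 12: x=[1.5826] v=[-2.6285]
Step 13: x=[1.2212] v=[-2.4094]
Step 14: x=[0.9024] v=[-2.1252]
Step 15: x=[0.6349] v=[-1.7836]
Step 16: x=[0.4258] v=[-1.3939]
Step 17: x=[0.2808] v=[-0.9666]
Step 18: x=[0.2038] v=[-0.5132]
Step 19: x=[0.1969] v=[-0.0459]
Step 20: x=[0.2603] v=[0.4227]
First v>=0 after going negative at step 20, time=3.0000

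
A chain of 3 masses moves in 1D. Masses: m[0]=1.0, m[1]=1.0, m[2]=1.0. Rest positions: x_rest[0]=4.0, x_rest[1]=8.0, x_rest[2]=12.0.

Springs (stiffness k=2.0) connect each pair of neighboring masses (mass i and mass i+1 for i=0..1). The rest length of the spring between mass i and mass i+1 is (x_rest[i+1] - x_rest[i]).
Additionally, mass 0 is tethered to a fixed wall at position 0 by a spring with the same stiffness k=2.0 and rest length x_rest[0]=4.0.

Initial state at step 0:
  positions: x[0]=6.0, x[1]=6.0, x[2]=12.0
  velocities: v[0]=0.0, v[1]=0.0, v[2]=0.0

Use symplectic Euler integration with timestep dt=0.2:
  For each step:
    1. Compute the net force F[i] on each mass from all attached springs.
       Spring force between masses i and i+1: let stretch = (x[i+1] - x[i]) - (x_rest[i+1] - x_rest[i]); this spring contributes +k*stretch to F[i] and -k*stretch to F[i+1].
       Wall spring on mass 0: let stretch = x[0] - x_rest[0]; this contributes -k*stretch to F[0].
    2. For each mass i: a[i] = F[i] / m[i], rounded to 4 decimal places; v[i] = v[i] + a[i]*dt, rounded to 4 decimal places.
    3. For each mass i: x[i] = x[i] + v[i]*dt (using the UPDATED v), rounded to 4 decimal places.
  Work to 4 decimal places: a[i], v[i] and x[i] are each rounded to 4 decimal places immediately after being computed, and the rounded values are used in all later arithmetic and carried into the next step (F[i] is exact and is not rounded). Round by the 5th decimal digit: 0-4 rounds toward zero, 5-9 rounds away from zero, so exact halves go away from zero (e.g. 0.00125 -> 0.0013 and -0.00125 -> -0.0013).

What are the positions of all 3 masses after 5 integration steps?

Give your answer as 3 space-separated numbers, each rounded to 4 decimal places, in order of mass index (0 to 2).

Step 0: x=[6.0000 6.0000 12.0000] v=[0.0000 0.0000 0.0000]
Step 1: x=[5.5200 6.4800 11.8400] v=[-2.4000 2.4000 -0.8000]
Step 2: x=[4.6752 7.3120 11.5712] v=[-4.2240 4.1600 -1.3440]
Step 3: x=[3.6673 8.2738 11.2817] v=[-5.0394 4.8090 -1.4477]
Step 4: x=[2.7346 9.1077 11.0715] v=[-4.6637 4.1696 -1.0509]
Step 5: x=[2.0929 9.5889 11.0242] v=[-3.2083 2.4059 -0.2364]

Answer: 2.0929 9.5889 11.0242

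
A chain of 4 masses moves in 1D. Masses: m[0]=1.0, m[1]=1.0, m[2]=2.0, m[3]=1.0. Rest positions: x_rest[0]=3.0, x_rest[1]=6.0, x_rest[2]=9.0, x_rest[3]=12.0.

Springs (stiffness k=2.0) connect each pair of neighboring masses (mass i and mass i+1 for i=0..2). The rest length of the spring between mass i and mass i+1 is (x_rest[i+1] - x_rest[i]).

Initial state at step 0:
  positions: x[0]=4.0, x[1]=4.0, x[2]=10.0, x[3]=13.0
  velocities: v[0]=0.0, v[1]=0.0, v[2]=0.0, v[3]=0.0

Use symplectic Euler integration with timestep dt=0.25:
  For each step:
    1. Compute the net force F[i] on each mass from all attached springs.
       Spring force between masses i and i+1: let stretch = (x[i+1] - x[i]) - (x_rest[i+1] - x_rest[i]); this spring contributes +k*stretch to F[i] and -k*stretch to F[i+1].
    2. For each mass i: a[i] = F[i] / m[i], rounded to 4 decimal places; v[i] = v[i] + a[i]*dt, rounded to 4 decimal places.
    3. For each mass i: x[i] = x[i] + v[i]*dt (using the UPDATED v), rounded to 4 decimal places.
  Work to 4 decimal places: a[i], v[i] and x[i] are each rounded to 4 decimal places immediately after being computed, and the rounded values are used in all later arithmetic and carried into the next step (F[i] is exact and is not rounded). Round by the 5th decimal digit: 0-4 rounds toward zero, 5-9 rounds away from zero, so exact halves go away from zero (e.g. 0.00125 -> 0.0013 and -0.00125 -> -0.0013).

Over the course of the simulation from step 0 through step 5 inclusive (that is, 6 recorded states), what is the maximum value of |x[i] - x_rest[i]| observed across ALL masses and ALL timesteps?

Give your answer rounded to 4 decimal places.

Step 0: x=[4.0000 4.0000 10.0000 13.0000] v=[0.0000 0.0000 0.0000 0.0000]
Step 1: x=[3.6250 4.7500 9.8125 13.0000] v=[-1.5000 3.0000 -0.7500 0.0000]
Step 2: x=[3.0156 5.9922 9.5078 12.9766] v=[-2.4375 4.9688 -1.2188 -0.0938]
Step 3: x=[2.4033 7.3018 9.2002 12.8946] v=[-2.4492 5.2383 -1.2305 -0.3282]
Step 4: x=[2.0283 8.2364 9.0048 12.7258] v=[-1.5000 3.7383 -0.7815 -0.6754]
Step 5: x=[2.0543 8.4910 8.9940 12.4668] v=[0.1041 1.0185 -0.0434 -1.0359]
Max displacement = 2.4910

Answer: 2.4910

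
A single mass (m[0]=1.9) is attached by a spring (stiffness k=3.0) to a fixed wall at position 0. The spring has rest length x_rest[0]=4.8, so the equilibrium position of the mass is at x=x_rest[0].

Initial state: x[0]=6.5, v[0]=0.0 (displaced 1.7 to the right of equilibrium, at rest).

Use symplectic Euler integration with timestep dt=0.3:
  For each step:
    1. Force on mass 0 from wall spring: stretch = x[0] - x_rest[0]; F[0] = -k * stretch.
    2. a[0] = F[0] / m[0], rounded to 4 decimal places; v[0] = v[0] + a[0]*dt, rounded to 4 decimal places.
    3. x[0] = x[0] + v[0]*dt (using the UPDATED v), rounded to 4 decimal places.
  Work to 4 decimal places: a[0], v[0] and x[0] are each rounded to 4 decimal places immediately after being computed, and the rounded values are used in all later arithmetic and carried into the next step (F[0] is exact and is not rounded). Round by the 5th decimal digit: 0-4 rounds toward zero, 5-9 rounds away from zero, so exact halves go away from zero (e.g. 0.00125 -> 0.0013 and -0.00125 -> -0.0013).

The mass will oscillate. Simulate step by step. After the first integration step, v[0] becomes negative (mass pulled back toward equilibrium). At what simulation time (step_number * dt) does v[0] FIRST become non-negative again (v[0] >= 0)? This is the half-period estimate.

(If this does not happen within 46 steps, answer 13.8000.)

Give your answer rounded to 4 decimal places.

Answer: 2.7000

Derivation:
Step 0: x=[6.5000] v=[0.0000]
Step 1: x=[6.2584] v=[-0.8053]
Step 2: x=[5.8096] v=[-1.4961]
Step 3: x=[5.2173] v=[-1.9743]
Step 4: x=[4.5657] v=[-2.1720]
Step 5: x=[3.9474] v=[-2.0610]
Step 6: x=[3.4503] v=[-1.6571]
Step 7: x=[3.1450] v=[-1.0178]
Step 8: x=[3.0749] v=[-0.2338]
Step 9: x=[3.2499] v=[0.5833]
First v>=0 after going negative at step 9, time=2.7000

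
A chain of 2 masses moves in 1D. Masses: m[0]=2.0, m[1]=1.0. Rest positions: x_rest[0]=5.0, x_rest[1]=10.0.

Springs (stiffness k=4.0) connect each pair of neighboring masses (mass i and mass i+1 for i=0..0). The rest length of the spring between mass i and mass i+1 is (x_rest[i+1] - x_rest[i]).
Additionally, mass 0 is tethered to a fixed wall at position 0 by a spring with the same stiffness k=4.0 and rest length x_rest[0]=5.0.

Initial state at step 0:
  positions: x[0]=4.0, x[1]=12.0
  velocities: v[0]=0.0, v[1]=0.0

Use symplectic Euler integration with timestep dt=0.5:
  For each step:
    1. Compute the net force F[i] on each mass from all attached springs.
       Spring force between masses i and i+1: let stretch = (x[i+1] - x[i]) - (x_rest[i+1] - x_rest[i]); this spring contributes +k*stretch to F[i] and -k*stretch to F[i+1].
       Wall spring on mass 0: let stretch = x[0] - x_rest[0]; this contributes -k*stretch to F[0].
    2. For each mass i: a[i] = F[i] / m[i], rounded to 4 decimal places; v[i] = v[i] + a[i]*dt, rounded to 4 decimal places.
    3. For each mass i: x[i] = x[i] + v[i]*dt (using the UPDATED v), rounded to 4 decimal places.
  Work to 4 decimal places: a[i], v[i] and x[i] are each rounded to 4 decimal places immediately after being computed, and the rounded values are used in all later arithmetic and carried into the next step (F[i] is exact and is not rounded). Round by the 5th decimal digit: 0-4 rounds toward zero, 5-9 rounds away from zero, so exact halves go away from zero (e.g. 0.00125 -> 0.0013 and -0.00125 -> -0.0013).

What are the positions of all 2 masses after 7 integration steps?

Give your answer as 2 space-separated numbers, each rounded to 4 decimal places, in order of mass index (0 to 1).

Answer: 5.3750 9.1250

Derivation:
Step 0: x=[4.0000 12.0000] v=[0.0000 0.0000]
Step 1: x=[6.0000 9.0000] v=[4.0000 -6.0000]
Step 2: x=[6.5000 8.0000] v=[1.0000 -2.0000]
Step 3: x=[4.5000 10.5000] v=[-4.0000 5.0000]
Step 4: x=[3.2500 12.0000] v=[-2.5000 3.0000]
Step 5: x=[4.7500 9.7500] v=[3.0000 -4.5000]
Step 6: x=[6.3750 7.5000] v=[3.2500 -4.5000]
Step 7: x=[5.3750 9.1250] v=[-2.0000 3.2500]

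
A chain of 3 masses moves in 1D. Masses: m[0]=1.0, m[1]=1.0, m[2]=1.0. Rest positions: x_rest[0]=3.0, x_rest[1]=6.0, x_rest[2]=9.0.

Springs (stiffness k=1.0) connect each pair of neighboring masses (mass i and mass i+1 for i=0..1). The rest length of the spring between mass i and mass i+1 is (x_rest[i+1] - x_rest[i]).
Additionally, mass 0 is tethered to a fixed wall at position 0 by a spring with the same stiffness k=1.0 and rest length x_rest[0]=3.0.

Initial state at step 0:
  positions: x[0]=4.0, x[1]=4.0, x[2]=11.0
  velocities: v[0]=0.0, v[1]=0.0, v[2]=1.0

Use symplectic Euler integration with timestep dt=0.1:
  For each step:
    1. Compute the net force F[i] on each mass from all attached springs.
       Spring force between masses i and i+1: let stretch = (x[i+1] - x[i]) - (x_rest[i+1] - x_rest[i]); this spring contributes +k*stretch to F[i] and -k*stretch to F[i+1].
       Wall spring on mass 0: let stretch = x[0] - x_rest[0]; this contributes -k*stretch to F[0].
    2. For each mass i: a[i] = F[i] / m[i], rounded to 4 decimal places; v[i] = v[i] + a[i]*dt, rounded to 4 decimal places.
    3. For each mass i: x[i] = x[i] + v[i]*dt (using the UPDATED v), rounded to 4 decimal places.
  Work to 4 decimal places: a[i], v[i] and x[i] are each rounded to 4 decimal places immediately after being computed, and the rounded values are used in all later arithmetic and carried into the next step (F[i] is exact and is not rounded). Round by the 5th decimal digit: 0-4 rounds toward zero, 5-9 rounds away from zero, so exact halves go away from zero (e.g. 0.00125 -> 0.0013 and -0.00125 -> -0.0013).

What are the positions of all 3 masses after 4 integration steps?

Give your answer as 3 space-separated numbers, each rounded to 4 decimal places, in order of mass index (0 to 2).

Answer: 3.6222 4.6773 11.0064

Derivation:
Step 0: x=[4.0000 4.0000 11.0000] v=[0.0000 0.0000 1.0000]
Step 1: x=[3.9600 4.0700 11.0600] v=[-0.4000 0.7000 0.6000]
Step 2: x=[3.8815 4.2088 11.0801] v=[-0.7850 1.3880 0.2010]
Step 3: x=[3.7675 4.4130 11.0615] v=[-1.1404 2.0424 -0.1861]
Step 4: x=[3.6222 4.6773 11.0064] v=[-1.4526 2.6427 -0.5510]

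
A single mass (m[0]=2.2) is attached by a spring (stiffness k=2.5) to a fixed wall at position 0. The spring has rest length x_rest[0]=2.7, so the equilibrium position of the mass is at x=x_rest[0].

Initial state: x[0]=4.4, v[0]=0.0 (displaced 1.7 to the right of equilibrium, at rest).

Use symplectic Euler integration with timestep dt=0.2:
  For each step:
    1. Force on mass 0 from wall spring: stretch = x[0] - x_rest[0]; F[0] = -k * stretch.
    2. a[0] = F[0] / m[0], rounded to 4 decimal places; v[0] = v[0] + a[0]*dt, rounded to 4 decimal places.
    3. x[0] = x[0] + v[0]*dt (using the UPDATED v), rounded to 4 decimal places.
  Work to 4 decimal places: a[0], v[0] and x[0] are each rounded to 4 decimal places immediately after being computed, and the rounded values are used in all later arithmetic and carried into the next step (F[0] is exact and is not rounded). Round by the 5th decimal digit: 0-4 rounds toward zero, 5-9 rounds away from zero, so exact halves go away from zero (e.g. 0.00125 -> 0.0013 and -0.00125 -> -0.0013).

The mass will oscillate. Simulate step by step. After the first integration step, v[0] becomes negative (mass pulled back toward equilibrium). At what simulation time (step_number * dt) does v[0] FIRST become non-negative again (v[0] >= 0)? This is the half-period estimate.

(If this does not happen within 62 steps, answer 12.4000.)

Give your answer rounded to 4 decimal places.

Answer: 3.0000

Derivation:
Step 0: x=[4.4000] v=[0.0000]
Step 1: x=[4.3227] v=[-0.3864]
Step 2: x=[4.1717] v=[-0.7552]
Step 3: x=[3.9538] v=[-1.0897]
Step 4: x=[3.6789] v=[-1.3747]
Step 5: x=[3.3595] v=[-1.5972]
Step 6: x=[3.0101] v=[-1.7471]
Step 7: x=[2.6466] v=[-1.8176]
Step 8: x=[2.2855] v=[-1.8055]
Step 9: x=[1.9432] v=[-1.7113]
Step 10: x=[1.6353] v=[-1.5393]
Step 11: x=[1.3758] v=[-1.2973]
Step 12: x=[1.1765] v=[-0.9963]
Step 13: x=[1.0465] v=[-0.6500]
Step 14: x=[0.9917] v=[-0.2742]
Step 15: x=[1.0145] v=[0.1141]
First v>=0 after going negative at step 15, time=3.0000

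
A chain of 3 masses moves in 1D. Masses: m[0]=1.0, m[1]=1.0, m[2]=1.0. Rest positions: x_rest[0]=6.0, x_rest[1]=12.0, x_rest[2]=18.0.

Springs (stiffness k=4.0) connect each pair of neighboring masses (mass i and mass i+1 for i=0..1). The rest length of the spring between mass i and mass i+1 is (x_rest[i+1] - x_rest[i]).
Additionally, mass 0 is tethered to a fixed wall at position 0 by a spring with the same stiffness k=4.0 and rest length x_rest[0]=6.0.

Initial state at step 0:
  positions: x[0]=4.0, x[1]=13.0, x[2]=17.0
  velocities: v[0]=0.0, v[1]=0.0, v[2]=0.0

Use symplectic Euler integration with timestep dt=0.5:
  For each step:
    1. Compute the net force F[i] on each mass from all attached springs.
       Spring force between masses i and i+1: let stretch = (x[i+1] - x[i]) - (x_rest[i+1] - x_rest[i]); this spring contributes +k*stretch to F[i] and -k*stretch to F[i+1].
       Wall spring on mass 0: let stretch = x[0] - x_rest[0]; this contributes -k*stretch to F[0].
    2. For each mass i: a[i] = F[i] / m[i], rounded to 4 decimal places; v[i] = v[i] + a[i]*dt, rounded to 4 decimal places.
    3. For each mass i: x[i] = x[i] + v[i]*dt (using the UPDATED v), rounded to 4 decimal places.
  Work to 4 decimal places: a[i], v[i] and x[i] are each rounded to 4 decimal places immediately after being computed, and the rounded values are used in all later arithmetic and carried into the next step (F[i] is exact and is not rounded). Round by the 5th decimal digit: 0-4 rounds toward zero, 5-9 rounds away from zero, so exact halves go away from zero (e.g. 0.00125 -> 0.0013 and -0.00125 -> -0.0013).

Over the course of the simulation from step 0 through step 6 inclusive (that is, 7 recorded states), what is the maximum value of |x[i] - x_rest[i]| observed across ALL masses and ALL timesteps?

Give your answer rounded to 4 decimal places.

Step 0: x=[4.0000 13.0000 17.0000] v=[0.0000 0.0000 0.0000]
Step 1: x=[9.0000 8.0000 19.0000] v=[10.0000 -10.0000 4.0000]
Step 2: x=[4.0000 15.0000 16.0000] v=[-10.0000 14.0000 -6.0000]
Step 3: x=[6.0000 12.0000 18.0000] v=[4.0000 -6.0000 4.0000]
Step 4: x=[8.0000 9.0000 20.0000] v=[4.0000 -6.0000 4.0000]
Step 5: x=[3.0000 16.0000 17.0000] v=[-10.0000 14.0000 -6.0000]
Step 6: x=[8.0000 11.0000 19.0000] v=[10.0000 -10.0000 4.0000]
Max displacement = 4.0000

Answer: 4.0000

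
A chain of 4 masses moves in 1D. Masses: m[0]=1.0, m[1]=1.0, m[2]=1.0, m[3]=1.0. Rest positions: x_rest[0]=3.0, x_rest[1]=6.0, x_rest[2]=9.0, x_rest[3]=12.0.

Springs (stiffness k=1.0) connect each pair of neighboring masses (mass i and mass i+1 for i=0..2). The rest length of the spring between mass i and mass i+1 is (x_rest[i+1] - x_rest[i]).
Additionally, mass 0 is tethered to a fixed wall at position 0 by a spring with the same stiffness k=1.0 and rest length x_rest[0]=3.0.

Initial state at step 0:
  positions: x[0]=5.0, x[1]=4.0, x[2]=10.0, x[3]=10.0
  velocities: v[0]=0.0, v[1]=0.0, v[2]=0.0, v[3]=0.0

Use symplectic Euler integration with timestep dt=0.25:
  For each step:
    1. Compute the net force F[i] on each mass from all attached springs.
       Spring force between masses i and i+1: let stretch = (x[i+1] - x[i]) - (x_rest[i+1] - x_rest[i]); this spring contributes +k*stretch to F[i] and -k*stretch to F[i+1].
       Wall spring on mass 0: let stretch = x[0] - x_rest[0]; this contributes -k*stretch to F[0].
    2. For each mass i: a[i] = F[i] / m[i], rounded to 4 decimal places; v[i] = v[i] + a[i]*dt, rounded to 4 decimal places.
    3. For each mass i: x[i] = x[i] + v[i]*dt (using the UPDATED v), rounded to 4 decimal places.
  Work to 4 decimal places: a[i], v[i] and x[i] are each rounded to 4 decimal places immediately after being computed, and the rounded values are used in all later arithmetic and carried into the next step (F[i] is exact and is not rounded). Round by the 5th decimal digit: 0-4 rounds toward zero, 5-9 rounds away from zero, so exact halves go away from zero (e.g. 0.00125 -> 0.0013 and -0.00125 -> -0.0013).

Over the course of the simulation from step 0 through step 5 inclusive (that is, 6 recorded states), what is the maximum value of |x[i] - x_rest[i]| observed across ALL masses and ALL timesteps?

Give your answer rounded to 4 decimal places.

Step 0: x=[5.0000 4.0000 10.0000 10.0000] v=[0.0000 0.0000 0.0000 0.0000]
Step 1: x=[4.6250 4.4375 9.6250 10.1875] v=[-1.5000 1.7500 -1.5000 0.7500]
Step 2: x=[3.9492 5.2110 8.9609 10.5274] v=[-2.7031 3.0938 -2.6563 1.3594]
Step 3: x=[3.1055 6.1400 8.1604 10.9569] v=[-3.3750 3.7158 -3.2022 1.7178]
Step 4: x=[2.2573 7.0056 7.4084 11.3991] v=[-3.3928 3.4623 -3.0082 1.7687]
Step 5: x=[1.5648 7.5996 6.8806 11.7794] v=[-2.7701 2.3759 -2.1112 1.5210]
Max displacement = 2.1194

Answer: 2.1194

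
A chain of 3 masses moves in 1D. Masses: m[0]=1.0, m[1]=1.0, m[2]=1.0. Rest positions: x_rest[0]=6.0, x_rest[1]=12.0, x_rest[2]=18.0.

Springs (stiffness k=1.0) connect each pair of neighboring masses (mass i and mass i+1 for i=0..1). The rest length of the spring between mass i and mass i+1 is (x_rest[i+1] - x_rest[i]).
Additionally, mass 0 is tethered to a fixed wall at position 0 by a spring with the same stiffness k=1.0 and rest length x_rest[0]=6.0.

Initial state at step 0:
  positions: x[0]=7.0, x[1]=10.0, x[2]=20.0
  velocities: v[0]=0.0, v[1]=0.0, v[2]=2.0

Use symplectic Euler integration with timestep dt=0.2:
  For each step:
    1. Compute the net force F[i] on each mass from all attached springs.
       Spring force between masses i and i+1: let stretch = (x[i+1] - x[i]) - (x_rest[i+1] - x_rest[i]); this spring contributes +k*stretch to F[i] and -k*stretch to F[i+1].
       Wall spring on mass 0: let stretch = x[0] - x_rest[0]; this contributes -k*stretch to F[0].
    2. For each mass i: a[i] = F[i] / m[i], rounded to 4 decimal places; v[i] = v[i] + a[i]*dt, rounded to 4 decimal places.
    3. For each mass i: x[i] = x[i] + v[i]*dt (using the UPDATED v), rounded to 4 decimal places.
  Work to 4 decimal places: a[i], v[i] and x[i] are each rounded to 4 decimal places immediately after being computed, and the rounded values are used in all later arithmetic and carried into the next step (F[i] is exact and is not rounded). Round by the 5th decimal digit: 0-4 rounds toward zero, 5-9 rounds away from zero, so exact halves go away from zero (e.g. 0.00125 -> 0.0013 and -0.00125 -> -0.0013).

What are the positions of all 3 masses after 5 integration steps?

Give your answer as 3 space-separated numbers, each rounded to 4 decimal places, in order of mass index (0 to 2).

Step 0: x=[7.0000 10.0000 20.0000] v=[0.0000 0.0000 2.0000]
Step 1: x=[6.8400 10.2800 20.2400] v=[-0.8000 1.4000 1.2000]
Step 2: x=[6.5440 10.8208 20.3216] v=[-1.4800 2.7040 0.4080]
Step 3: x=[6.1573 11.5706 20.2632] v=[-1.9334 3.7488 -0.2922]
Step 4: x=[5.7409 12.4515 20.0971] v=[-2.0822 4.4047 -0.8307]
Step 5: x=[5.3632 13.3698 19.8651] v=[-1.8883 4.5917 -1.1598]

Answer: 5.3632 13.3698 19.8651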